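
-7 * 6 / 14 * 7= -21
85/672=0.13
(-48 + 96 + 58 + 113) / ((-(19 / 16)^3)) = -897024 / 6859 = -130.78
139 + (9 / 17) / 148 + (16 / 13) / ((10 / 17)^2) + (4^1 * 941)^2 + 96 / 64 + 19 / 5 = 11585045924731 / 817700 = 14167843.86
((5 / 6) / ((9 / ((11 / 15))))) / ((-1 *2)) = -11 / 324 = -0.03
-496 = -496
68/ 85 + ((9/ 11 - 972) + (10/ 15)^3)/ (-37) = 1485721/ 54945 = 27.04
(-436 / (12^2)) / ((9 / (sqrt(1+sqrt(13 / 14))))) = -109 *sqrt(14 *sqrt(182)+196) / 4536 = -0.47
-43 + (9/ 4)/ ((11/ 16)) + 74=377/ 11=34.27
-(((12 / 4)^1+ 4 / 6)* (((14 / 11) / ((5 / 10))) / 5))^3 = -21952 / 3375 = -6.50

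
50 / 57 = 0.88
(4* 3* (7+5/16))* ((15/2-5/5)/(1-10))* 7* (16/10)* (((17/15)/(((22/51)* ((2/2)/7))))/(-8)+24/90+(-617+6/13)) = 386374079/880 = 439061.45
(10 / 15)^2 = 4 / 9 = 0.44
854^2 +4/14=5105214/7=729316.29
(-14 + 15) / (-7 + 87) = 1 / 80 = 0.01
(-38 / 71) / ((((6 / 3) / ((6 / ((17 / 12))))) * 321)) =-456 / 129149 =-0.00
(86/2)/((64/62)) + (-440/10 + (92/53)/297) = -1177631/503712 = -2.34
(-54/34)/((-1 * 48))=9/272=0.03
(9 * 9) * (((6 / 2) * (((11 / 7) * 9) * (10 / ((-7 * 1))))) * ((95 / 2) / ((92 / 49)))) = -11427075 / 92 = -124207.34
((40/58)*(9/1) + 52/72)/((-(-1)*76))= 3617/39672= 0.09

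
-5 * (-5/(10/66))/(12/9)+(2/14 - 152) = -787/28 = -28.11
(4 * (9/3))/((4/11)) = 33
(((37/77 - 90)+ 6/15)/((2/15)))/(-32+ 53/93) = 9572769/450142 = 21.27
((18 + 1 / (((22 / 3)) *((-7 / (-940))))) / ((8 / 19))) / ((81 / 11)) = 4427 / 378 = 11.71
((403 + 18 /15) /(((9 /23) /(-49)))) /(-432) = 2277667 /19440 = 117.16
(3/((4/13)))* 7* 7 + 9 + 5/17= 33119/68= 487.04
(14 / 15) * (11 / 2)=77 / 15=5.13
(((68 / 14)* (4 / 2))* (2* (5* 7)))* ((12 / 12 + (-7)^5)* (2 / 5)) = -4571232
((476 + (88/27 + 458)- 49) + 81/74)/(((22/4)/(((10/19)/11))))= 1615390/208791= 7.74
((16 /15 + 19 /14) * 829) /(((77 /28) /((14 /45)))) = 1687844 /7425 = 227.32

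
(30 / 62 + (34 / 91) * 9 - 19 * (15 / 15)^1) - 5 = -56853 / 2821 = -20.15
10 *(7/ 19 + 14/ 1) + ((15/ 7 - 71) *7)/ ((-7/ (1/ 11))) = 149.94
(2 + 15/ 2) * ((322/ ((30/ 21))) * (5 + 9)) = 149891/ 5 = 29978.20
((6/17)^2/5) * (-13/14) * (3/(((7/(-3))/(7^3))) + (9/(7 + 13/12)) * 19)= 9.71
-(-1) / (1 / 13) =13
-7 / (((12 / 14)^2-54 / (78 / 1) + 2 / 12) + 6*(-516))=26754 / 11832113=0.00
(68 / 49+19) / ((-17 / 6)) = -7.20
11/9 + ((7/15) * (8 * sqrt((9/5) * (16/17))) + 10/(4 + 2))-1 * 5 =-19/9 + 224 * sqrt(85)/425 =2.75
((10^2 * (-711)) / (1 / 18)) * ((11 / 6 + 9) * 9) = -124780500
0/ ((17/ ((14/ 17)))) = 0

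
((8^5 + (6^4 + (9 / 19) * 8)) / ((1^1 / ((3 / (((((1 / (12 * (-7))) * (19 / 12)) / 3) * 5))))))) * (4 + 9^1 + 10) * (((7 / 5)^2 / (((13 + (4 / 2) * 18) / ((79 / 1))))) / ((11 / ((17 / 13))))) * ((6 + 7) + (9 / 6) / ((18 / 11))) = -2524292465948064 / 6452875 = -391188805.91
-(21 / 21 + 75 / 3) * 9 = -234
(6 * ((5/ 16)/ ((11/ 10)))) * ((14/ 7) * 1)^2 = 75/ 11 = 6.82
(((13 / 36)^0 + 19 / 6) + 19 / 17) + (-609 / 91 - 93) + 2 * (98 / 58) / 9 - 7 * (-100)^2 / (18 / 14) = -2097222593 / 38454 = -54538.48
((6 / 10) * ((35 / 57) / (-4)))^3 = -343 / 438976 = -0.00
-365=-365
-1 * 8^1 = -8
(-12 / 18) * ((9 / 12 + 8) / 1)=-35 / 6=-5.83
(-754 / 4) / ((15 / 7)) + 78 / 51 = -44083 / 510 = -86.44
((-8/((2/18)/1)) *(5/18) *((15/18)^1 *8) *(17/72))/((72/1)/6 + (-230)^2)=-425/714312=-0.00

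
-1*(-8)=8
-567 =-567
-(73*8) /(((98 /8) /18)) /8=-5256 /49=-107.27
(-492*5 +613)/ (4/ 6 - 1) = 5541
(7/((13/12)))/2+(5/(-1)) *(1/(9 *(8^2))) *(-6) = 4097/1248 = 3.28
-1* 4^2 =-16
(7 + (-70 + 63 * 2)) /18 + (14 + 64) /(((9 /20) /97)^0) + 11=185 /2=92.50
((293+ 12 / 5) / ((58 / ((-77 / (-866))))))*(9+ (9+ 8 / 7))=8.67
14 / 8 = 7 / 4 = 1.75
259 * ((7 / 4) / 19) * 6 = 5439 / 38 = 143.13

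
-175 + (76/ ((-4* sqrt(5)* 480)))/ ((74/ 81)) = -175 - 513* sqrt(5)/ 59200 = -175.02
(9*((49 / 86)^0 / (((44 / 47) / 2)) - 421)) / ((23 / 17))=-1409895 / 506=-2786.35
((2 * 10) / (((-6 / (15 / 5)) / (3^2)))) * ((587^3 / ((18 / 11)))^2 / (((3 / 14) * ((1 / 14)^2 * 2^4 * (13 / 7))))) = -59425951229498388133445 / 1404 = -42326176089386316334.36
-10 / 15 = -2 / 3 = -0.67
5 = 5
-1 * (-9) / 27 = 1 / 3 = 0.33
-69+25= -44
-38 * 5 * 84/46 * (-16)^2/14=-145920/23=-6344.35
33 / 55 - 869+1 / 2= -8679 / 10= -867.90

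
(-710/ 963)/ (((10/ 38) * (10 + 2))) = -1349/ 5778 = -0.23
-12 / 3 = -4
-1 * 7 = -7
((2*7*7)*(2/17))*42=8232/17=484.24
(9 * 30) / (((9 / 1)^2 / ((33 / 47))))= 2.34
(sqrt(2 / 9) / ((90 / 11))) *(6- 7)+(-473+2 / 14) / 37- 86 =-25584 / 259- 11 *sqrt(2) / 270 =-98.84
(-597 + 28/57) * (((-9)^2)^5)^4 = -1675216002972391912890048410075746167243867/19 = -88169263314336416467897280000000000000000.00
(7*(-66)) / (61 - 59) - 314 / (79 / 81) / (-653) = -11891163 / 51587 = -230.51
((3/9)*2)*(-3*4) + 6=-2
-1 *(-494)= 494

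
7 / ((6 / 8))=28 / 3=9.33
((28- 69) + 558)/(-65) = -517/65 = -7.95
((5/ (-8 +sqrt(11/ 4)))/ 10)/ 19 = -16/ 4655 - sqrt(11)/ 4655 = -0.00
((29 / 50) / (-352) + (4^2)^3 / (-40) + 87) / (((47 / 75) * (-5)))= 813207 / 165440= 4.92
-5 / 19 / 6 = -5 / 114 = -0.04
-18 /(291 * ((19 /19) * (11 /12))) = -72 /1067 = -0.07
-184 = -184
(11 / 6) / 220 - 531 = -63719 / 120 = -530.99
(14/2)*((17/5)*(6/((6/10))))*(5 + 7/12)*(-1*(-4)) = 15946/3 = 5315.33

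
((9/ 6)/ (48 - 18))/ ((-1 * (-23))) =1/ 460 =0.00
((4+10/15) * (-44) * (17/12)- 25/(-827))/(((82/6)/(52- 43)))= -6494583/33907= -191.54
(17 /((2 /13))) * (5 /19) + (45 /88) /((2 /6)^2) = 56315 /1672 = 33.68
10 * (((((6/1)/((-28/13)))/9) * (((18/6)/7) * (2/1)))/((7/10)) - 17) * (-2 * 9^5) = 7039821780/343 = 20524261.75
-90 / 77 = -1.17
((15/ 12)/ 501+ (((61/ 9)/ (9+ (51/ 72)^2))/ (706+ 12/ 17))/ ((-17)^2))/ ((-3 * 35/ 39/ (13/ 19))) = -0.00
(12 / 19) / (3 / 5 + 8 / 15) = 180 / 323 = 0.56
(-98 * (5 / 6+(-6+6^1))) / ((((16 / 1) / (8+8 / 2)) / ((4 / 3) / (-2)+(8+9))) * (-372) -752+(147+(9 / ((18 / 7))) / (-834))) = 6674780 / 51930187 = 0.13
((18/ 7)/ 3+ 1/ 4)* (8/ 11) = 62/ 77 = 0.81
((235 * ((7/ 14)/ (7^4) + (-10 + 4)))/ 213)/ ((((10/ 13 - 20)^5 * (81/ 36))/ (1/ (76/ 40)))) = 502774163281/ 854019755859375000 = 0.00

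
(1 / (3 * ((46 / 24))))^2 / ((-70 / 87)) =-696 / 18515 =-0.04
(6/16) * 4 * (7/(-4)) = -21/8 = -2.62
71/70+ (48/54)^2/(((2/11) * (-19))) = 84629/107730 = 0.79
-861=-861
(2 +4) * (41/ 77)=246/ 77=3.19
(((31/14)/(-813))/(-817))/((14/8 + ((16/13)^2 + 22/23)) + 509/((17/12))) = 4096898/446742168675915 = 0.00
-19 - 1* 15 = -34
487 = 487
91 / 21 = 13 / 3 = 4.33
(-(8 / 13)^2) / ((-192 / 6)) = 2 / 169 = 0.01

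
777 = 777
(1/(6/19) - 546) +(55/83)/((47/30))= -12695657/23406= -542.41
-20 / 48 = -5 / 12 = -0.42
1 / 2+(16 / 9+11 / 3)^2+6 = 5855 / 162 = 36.14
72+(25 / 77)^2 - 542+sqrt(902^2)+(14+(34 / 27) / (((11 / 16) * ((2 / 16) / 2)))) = 76105349 / 160083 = 475.41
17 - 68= -51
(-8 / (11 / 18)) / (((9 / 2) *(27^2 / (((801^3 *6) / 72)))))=-5639752 / 33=-170901.58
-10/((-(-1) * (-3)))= 10/3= 3.33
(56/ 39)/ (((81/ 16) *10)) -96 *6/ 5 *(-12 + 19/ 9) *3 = 10796288/ 3159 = 3417.63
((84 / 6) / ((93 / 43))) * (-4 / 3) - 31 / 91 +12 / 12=-202388 / 25389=-7.97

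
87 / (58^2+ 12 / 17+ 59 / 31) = 15283 / 591401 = 0.03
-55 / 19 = -2.89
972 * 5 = 4860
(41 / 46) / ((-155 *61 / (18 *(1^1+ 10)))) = -4059 / 217465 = -0.02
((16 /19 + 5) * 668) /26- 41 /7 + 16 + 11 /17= 4728954 /29393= 160.89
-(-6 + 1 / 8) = 47 / 8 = 5.88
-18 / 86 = -9 / 43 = -0.21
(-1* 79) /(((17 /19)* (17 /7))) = -10507 /289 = -36.36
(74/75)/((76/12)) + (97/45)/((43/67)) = 646043/183825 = 3.51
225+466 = 691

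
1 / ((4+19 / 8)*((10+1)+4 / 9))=24 / 1751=0.01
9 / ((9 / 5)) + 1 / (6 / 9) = 13 / 2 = 6.50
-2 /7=-0.29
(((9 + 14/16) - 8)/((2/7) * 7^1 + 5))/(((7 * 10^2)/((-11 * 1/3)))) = -11/7840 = -0.00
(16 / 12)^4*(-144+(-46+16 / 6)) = -143872 / 243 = -592.07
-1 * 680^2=-462400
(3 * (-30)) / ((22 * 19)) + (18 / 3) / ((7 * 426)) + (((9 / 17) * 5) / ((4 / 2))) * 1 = 3920981 / 3531682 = 1.11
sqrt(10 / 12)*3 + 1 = 1 + sqrt(30) / 2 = 3.74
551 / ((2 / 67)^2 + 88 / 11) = 68.87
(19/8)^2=361/64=5.64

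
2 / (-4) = -1 / 2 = -0.50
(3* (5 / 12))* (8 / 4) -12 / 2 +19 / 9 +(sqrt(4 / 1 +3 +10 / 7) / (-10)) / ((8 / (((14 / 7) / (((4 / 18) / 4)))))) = -25 / 18 -9* sqrt(413) / 140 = -2.70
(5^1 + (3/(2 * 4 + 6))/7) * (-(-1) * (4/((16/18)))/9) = 2.52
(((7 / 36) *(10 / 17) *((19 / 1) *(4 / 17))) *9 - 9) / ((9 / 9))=-1271 / 289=-4.40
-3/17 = -0.18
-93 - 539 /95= -9374 /95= -98.67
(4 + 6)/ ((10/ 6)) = 6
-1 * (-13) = 13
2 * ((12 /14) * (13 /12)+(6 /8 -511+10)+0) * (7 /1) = -13981 /2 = -6990.50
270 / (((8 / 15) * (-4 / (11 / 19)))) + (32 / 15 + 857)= 3583523 / 4560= 785.86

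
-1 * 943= -943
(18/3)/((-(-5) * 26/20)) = 12/13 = 0.92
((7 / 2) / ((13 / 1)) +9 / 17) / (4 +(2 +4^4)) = 353 / 115804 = 0.00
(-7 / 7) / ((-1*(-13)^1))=-0.08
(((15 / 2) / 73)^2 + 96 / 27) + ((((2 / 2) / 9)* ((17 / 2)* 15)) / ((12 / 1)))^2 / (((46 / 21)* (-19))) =28431401249 / 8048239488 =3.53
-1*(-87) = 87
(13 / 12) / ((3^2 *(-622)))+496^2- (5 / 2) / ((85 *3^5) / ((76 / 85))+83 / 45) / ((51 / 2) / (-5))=22198198309375070633 / 90230709892536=246016.00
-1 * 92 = -92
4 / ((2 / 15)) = 30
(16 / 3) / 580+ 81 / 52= 35443 / 22620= 1.57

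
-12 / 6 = -2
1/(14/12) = 6/7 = 0.86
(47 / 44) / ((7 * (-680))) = -47 / 209440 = -0.00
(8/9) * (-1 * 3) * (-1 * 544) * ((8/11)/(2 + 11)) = 34816/429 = 81.16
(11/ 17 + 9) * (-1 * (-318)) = 52152/ 17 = 3067.76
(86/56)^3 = 3.62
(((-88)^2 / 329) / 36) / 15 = 1936 / 44415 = 0.04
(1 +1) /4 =1 /2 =0.50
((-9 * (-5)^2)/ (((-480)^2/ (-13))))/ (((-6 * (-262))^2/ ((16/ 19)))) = 13/ 3004959744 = 0.00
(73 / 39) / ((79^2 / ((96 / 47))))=2336 / 3813251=0.00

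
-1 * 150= -150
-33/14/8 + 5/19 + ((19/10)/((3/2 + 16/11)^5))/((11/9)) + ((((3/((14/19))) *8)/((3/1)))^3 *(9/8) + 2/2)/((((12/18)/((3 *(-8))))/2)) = -62753478234612190303/604929120250000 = -103736.91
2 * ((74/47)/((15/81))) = 3996/235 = 17.00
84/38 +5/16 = 2.52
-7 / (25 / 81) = -567 / 25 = -22.68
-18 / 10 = -9 / 5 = -1.80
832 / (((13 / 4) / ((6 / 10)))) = 768 / 5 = 153.60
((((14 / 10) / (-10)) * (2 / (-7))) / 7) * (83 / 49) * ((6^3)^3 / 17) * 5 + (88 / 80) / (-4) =6691526003 / 233240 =28689.44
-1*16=-16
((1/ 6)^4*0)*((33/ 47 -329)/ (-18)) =0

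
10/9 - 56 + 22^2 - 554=-1124/9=-124.89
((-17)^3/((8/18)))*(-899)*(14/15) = 92752527/10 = 9275252.70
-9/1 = -9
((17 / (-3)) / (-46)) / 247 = 0.00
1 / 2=0.50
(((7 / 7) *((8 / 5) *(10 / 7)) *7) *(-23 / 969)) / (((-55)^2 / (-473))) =15824 / 266475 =0.06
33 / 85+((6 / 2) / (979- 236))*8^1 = 26559 / 63155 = 0.42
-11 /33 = -1 /3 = -0.33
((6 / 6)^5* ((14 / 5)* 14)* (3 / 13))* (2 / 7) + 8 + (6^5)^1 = 506128 / 65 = 7786.58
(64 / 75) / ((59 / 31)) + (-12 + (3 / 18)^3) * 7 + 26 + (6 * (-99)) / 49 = -1087204123 / 15611400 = -69.64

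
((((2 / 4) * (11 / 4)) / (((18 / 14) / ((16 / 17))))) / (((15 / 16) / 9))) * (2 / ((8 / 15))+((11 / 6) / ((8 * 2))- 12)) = -60137 / 765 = -78.61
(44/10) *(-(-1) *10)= 44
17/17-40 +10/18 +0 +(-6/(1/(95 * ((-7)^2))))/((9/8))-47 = -224209/9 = -24912.11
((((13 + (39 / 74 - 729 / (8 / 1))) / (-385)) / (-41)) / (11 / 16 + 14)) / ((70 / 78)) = -1791582 / 4803770125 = -0.00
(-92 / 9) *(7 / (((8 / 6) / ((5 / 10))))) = -161 / 6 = -26.83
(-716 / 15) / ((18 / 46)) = -16468 / 135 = -121.99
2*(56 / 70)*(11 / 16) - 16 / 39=269 / 390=0.69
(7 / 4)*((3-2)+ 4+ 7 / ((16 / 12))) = 17.94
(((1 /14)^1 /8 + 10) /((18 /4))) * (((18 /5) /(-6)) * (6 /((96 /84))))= -1121 /160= -7.01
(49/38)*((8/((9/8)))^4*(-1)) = -411041792/124659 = -3297.33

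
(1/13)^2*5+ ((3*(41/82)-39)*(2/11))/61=-9320/113399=-0.08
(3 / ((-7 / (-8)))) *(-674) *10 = -161760 / 7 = -23108.57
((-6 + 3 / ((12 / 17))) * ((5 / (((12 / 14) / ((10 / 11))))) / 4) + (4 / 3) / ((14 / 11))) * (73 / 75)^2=-25062287 / 20790000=-1.21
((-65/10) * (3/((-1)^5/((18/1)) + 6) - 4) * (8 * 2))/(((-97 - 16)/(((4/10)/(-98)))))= 38896/2962295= 0.01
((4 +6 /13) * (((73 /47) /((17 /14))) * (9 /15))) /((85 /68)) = 711312 /259675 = 2.74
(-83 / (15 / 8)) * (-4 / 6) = 1328 / 45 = 29.51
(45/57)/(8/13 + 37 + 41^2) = 195/424498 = 0.00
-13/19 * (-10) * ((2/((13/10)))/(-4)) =-50/19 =-2.63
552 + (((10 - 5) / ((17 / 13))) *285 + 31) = 28436 / 17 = 1672.71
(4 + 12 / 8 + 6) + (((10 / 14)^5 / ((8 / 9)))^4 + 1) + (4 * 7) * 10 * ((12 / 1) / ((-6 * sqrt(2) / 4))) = 4085989740156728591825 / 326829122755018756096 - 1120 * sqrt(2) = -1571.42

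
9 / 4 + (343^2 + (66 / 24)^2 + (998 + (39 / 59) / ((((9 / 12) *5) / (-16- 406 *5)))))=558357883 / 4720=118296.16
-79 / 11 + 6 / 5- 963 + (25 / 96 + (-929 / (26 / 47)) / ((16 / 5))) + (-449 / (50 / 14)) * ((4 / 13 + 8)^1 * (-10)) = 153597679 / 17160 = 8950.91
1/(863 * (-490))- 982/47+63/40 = -19.32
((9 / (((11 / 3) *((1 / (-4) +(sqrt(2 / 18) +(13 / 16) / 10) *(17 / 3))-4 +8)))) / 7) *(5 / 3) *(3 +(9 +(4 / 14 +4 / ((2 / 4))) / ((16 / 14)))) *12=194400 / 8783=22.13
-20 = -20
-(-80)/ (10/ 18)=144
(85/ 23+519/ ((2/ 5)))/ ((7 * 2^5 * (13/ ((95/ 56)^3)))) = 51318180625/ 23524114432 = 2.18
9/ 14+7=107/ 14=7.64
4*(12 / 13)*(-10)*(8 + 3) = -5280 / 13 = -406.15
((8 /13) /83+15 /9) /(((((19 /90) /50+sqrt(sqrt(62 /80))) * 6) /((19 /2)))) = 2.81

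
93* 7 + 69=720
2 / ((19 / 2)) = 4 / 19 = 0.21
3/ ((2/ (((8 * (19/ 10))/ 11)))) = 114/ 55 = 2.07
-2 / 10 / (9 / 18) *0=0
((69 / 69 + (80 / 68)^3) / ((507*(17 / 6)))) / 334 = 12913 / 2357213183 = 0.00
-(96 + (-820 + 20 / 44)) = 7959 / 11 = 723.55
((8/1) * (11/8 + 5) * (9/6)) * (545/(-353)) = -83385/706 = -118.11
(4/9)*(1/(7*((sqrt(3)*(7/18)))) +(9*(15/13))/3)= 8*sqrt(3)/147 +20/13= 1.63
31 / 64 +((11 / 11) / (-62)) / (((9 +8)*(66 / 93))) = 5781 / 11968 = 0.48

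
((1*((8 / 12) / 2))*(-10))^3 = -1000 / 27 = -37.04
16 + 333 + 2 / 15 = 5237 / 15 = 349.13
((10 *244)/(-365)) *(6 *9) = -26352/73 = -360.99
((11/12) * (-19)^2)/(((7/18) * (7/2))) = 11913/49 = 243.12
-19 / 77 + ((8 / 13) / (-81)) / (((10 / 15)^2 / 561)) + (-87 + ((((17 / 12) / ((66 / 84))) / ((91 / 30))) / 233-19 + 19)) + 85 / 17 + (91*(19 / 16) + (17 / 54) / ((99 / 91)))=14978622059 / 906809904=16.52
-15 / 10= -3 / 2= -1.50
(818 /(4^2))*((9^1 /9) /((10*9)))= 409 /720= 0.57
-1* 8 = -8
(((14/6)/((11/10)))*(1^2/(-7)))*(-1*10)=100/33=3.03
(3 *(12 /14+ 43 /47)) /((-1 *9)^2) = 583 /8883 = 0.07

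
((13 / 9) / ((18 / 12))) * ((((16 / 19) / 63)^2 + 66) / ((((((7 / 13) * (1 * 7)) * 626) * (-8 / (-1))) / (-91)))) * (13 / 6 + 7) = -5713420158875 / 2034256368312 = -2.81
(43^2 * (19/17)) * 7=245917/17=14465.71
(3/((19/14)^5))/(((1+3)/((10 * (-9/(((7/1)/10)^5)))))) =-216000000/2476099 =-87.23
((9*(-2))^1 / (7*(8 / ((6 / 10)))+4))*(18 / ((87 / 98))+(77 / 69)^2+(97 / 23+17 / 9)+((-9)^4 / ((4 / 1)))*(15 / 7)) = -41084599653 / 62714008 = -655.11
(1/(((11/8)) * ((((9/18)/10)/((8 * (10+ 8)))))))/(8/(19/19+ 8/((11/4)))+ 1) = 990720/1441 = 687.52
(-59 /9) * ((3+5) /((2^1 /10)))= -2360 /9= -262.22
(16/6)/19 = 0.14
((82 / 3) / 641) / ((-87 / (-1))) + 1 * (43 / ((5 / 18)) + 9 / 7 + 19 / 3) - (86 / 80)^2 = 302171675317 / 1873771200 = 161.26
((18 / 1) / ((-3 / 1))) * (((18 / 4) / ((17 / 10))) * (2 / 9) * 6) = -360 / 17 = -21.18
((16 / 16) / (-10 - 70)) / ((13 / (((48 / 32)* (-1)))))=0.00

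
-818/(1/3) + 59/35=-85831/35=-2452.31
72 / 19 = 3.79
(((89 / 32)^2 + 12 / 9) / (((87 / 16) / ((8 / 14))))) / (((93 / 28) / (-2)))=-27859 / 48546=-0.57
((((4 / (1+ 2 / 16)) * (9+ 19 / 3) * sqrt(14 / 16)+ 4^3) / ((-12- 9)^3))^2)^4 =42752018826441471945605120 * sqrt(14) / 565990866204262677813673454262807489357843+ 4319012220873943890175983616 / 15281753387515092300969183265095802212661761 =0.00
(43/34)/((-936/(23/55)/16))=-989/109395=-0.01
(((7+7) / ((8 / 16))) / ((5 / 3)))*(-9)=-756 / 5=-151.20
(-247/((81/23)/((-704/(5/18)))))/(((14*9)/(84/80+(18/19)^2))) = 246648688/89775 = 2747.41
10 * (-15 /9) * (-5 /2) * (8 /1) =1000 /3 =333.33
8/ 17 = 0.47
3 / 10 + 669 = 6693 / 10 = 669.30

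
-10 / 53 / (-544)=5 / 14416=0.00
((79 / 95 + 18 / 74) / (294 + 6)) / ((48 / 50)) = 1889 / 506160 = 0.00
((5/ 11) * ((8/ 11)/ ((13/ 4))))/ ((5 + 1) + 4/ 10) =25/ 1573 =0.02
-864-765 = -1629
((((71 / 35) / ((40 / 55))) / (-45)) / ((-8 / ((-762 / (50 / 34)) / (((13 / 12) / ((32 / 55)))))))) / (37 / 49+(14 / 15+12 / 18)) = -4292092 / 4688125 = -0.92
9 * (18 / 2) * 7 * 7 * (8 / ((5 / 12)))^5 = 32362142367744 / 3125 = 10355885557.68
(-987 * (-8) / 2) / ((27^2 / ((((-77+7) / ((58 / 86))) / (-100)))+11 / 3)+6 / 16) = 28520352 / 5103037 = 5.59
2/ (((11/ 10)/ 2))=3.64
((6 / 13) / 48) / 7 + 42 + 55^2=2232777 / 728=3067.00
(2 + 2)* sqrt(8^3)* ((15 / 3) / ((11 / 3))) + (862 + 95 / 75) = 960* sqrt(2) / 11 + 12949 / 15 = 986.69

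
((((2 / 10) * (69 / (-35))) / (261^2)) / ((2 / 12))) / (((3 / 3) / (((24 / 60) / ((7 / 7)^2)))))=-92 / 6622875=-0.00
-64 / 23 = -2.78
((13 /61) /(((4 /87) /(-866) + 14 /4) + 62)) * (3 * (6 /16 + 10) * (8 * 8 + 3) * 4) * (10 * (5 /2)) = 204251220225 /301028717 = 678.51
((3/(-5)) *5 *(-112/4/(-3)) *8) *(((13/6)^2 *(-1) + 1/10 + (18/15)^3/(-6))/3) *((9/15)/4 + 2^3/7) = 7953502/16875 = 471.32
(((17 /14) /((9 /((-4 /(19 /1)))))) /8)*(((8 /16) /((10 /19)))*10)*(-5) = 85 /504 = 0.17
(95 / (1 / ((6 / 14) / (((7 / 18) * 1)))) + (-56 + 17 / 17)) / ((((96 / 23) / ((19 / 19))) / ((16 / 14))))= 56005 / 4116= 13.61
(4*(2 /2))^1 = 4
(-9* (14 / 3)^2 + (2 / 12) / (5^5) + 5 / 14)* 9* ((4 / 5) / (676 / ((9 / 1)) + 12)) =-346654593 / 21437500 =-16.17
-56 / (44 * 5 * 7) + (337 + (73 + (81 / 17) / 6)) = 768117 / 1870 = 410.76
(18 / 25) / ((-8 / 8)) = -18 / 25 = -0.72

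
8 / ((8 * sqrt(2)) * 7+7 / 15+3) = -390 / 88031+6300 * sqrt(2) / 88031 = 0.10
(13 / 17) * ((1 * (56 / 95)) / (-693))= -104 / 159885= -0.00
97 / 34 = 2.85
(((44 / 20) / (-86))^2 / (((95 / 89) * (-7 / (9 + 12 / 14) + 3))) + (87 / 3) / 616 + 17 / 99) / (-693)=-210663616699 / 666429290950500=-0.00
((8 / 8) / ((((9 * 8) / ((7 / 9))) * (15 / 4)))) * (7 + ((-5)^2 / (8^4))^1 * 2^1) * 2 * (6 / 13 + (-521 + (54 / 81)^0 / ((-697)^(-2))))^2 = 66683457139140625 / 7008768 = 9514290833.87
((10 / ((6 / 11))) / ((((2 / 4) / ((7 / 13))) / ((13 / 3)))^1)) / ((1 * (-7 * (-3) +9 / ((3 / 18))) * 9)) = 154 / 1215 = 0.13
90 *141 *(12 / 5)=30456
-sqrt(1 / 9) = -1 / 3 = -0.33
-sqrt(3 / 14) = -sqrt(42) / 14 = -0.46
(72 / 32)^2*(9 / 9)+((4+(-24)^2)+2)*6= 55953 / 16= 3497.06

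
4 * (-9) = -36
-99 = -99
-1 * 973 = -973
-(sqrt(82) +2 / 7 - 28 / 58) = 40 / 203 - sqrt(82) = -8.86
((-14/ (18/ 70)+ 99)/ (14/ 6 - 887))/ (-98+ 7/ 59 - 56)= 23659/ 72286998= 0.00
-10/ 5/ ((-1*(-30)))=-1/ 15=-0.07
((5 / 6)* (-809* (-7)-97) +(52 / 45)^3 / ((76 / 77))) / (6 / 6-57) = -8033401079 / 96957000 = -82.86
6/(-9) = -2/3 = -0.67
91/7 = 13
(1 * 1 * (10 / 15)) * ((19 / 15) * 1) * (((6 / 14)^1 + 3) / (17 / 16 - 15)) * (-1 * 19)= 92416 / 23415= 3.95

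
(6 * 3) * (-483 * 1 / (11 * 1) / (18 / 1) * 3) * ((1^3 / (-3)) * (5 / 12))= 805 / 44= 18.30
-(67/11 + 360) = -4027/11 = -366.09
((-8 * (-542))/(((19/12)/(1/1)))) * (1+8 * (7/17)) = 3798336/323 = 11759.55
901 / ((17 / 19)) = 1007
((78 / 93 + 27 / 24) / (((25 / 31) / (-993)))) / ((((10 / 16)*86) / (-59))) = 28531869 / 10750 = 2654.13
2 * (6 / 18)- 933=-2797 / 3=-932.33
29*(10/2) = 145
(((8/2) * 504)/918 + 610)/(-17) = -31222/867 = -36.01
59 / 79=0.75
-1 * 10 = -10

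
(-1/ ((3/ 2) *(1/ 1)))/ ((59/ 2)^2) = -8/ 10443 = -0.00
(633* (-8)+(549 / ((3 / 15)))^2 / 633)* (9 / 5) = 12311.41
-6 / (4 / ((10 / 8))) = -15 / 8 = -1.88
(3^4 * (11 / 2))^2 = 793881 / 4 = 198470.25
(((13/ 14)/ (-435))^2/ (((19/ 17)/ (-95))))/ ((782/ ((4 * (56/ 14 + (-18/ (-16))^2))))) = -56953/ 5459368320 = -0.00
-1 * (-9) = 9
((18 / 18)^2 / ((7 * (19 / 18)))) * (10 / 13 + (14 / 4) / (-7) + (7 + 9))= 2.20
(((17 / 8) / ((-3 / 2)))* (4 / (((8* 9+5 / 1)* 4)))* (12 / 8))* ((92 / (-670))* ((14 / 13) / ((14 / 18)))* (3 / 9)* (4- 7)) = -3519 / 670670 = -0.01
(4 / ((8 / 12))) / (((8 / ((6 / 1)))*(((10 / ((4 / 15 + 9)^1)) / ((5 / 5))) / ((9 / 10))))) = 3753 / 1000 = 3.75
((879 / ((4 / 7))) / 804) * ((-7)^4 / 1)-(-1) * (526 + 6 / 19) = 104284569 / 20368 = 5120.02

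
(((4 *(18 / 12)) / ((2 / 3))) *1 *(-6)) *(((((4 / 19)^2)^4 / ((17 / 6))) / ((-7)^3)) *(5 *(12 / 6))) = 212336640 / 99031156092071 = 0.00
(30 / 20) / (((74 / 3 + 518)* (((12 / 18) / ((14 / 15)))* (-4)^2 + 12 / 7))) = 63 / 299552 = 0.00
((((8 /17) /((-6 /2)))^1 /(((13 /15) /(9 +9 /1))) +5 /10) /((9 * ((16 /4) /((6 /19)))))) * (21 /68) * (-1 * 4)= 8533 /285532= 0.03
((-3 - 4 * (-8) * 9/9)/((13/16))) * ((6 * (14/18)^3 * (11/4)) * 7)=6127352/3159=1939.65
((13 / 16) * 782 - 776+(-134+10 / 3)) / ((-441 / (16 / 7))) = 13022 / 9261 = 1.41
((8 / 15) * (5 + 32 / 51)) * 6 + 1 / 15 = 4609 / 255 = 18.07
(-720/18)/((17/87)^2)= -302760/289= -1047.61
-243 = -243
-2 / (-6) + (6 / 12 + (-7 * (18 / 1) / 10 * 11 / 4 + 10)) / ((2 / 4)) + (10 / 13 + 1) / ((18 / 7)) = -27658 / 585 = -47.28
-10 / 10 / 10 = -1 / 10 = -0.10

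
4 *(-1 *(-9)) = 36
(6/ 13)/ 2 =3/ 13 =0.23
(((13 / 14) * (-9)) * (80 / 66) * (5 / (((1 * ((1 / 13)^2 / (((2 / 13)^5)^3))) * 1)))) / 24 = -409600 / 1793952554431037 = -0.00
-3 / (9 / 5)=-5 / 3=-1.67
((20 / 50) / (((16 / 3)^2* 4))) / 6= 3 / 5120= 0.00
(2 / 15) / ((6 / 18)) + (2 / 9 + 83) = 3763 / 45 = 83.62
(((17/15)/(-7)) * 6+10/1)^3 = 31554496/42875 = 735.96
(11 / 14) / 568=11 / 7952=0.00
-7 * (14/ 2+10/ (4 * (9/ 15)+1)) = -1183/ 17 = -69.59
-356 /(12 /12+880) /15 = -356 /13215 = -0.03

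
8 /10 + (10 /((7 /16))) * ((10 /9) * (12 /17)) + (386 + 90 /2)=802763 /1785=449.73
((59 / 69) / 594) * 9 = 59 / 4554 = 0.01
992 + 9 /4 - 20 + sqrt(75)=982.91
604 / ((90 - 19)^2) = 604 / 5041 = 0.12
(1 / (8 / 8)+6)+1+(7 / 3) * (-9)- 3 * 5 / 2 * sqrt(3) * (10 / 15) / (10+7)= -13- 5 * sqrt(3) / 17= -13.51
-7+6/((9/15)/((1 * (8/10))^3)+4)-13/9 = -7.28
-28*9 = -252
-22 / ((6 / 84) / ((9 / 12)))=-231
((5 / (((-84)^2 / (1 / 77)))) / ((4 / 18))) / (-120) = -1 / 2897664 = -0.00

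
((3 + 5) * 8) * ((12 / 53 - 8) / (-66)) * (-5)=-65920 / 1749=-37.69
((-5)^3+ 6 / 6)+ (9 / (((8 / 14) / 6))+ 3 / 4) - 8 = -147 / 4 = -36.75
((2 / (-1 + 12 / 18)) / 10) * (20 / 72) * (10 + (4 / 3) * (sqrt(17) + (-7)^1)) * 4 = -8 * sqrt(17) / 9 - 4 / 9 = -4.11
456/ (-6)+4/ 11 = -832/ 11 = -75.64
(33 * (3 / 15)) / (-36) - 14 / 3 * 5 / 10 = -151 / 60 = -2.52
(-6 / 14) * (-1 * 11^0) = 3 / 7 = 0.43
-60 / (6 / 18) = -180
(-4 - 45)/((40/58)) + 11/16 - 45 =-9229/80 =-115.36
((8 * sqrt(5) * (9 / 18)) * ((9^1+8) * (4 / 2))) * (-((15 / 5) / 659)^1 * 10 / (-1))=13.84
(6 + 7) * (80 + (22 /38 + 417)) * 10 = 1229020 /19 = 64685.26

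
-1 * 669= -669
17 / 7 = 2.43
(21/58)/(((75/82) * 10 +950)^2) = 0.00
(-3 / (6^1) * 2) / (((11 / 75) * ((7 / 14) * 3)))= -50 / 11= -4.55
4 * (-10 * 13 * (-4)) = 2080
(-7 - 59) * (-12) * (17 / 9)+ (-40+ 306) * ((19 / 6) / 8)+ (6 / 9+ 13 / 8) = 19243 / 12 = 1603.58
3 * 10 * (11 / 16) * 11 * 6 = 1361.25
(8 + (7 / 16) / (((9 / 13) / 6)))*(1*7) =1981 / 24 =82.54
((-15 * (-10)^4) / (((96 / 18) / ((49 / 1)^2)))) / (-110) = 13505625 / 22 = 613892.05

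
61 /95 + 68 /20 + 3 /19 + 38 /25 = 143 /25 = 5.72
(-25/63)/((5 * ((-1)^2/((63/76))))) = -5/76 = -0.07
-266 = -266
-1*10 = -10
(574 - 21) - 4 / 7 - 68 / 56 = 7717 / 14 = 551.21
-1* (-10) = 10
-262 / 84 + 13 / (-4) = -535 / 84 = -6.37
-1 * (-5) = 5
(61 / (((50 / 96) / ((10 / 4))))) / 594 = 244 / 495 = 0.49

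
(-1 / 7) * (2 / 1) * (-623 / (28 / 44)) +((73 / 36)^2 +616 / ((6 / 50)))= 49144471 / 9072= 5417.16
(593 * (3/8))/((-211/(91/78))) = -4151/3376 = -1.23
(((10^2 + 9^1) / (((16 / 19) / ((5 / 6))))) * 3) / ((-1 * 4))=-10355 / 128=-80.90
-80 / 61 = -1.31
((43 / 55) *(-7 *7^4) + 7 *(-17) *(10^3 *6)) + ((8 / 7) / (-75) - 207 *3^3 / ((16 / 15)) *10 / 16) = -539922648329 / 739200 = -730414.84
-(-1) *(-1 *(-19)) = 19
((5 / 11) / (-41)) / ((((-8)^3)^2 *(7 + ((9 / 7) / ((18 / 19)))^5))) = -84035 / 23057457291264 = -0.00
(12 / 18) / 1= 2 / 3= 0.67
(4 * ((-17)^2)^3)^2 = 9321955795676176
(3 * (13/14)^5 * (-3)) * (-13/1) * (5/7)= 217206405/3764768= 57.69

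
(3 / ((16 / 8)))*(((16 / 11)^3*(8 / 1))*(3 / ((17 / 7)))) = 45.62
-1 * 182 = -182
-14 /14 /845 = -1 /845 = -0.00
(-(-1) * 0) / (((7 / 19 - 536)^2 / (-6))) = 0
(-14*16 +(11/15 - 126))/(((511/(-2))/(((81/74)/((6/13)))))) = 612963/189070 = 3.24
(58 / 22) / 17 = 29 / 187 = 0.16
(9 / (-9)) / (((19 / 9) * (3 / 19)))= -3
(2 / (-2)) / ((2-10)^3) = 1 / 512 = 0.00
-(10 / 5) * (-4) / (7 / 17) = 136 / 7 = 19.43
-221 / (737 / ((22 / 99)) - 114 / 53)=-23426 / 351321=-0.07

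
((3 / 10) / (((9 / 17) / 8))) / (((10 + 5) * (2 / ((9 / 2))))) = 17 / 25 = 0.68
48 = 48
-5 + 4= -1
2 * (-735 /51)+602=9744 /17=573.18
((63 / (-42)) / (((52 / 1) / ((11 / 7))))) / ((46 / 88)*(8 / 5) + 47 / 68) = -30855 / 1039766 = -0.03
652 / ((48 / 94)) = 1276.83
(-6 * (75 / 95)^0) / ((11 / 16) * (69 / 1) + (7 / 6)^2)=-864 / 7027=-0.12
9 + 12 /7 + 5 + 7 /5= 599 /35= 17.11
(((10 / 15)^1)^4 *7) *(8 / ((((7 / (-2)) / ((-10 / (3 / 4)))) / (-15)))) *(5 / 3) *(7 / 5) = -358400 / 243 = -1474.90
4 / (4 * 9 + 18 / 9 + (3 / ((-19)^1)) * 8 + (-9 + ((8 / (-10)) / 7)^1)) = 2660 / 18369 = 0.14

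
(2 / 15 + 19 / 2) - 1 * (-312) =321.63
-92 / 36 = -23 / 9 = -2.56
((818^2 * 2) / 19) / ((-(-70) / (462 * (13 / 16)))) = 71763549 / 190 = 377702.89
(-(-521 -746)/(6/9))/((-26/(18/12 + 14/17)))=-300279/1768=-169.84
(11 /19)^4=14641 /130321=0.11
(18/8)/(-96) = -3/128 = -0.02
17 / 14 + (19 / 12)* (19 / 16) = 4159 / 1344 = 3.09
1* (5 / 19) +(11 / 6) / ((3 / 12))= 433 / 57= 7.60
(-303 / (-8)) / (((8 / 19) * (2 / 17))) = 97869 / 128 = 764.60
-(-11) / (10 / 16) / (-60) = -0.29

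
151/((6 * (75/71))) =23.82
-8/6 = -4/3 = -1.33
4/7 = 0.57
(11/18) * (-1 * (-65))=715/18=39.72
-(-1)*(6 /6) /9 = 1 /9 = 0.11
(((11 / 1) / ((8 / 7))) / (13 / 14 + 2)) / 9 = 539 / 1476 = 0.37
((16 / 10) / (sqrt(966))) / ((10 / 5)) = 2 * sqrt(966) / 2415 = 0.03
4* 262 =1048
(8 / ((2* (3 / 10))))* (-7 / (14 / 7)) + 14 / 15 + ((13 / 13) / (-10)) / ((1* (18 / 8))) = -412 / 9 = -45.78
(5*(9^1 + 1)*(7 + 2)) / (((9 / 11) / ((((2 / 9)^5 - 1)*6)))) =-64918700 / 19683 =-3298.21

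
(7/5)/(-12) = -7/60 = -0.12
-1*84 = -84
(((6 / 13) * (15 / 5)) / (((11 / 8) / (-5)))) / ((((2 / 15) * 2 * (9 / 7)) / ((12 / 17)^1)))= -25200 / 2431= -10.37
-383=-383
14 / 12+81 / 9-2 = 49 / 6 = 8.17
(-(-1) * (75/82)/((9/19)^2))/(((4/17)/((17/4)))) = 2608225/35424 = 73.63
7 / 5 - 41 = -198 / 5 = -39.60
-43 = -43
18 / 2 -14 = -5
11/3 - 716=-2137/3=-712.33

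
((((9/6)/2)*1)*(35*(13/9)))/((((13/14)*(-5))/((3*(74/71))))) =-1813/71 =-25.54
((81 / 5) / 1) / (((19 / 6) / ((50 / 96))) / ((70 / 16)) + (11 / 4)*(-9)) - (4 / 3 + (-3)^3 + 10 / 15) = 1987325 / 81761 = 24.31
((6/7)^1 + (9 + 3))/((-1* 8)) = -45/28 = -1.61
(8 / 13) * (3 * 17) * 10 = 4080 / 13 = 313.85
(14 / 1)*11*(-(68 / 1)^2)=-712096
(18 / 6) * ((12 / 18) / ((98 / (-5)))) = -5 / 49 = -0.10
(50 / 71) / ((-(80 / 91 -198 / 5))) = 0.02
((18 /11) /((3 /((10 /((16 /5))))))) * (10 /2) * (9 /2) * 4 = 3375 /22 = 153.41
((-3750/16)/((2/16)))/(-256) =1875/256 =7.32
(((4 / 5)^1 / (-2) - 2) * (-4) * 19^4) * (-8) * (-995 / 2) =4979304768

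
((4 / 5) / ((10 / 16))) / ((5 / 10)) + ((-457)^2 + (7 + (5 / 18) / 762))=71617600349 / 342900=208858.56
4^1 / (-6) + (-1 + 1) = -2 / 3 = -0.67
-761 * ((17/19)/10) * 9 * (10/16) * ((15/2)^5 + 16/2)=-88446116223/9728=-9091911.62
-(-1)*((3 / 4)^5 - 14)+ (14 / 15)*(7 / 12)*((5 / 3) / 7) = -376927 / 27648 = -13.63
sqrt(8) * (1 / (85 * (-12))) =-sqrt(2) / 510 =-0.00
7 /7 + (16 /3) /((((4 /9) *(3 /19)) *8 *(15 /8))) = 6.07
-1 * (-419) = 419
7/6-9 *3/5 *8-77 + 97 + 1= -21.03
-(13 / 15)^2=-169 / 225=-0.75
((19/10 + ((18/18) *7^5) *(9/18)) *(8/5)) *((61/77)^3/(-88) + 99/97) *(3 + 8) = 166229323293153/1107092525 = 150149.44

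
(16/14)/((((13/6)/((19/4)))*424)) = 57/9646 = 0.01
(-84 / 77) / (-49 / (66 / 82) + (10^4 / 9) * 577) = -108 / 63463973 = -0.00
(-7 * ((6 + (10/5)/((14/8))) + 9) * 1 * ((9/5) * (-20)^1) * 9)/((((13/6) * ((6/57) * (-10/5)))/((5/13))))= -5217210/169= -30871.07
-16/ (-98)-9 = -433/ 49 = -8.84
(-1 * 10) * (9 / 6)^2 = -45 / 2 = -22.50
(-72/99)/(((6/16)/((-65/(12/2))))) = 2080/99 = 21.01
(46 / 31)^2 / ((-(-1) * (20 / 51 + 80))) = 26979 / 985025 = 0.03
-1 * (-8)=8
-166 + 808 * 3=2258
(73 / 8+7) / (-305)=-129 / 2440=-0.05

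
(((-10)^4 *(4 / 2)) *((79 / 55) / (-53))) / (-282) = 158000 / 82203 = 1.92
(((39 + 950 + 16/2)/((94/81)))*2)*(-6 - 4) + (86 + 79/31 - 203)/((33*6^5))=-17182.34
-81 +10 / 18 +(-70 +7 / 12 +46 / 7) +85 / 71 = -142.09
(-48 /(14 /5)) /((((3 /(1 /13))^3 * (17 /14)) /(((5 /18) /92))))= -50 /69581187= -0.00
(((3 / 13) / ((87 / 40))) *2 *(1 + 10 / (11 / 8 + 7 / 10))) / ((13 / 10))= 386400 / 406783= 0.95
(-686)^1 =-686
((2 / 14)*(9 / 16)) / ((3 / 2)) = 0.05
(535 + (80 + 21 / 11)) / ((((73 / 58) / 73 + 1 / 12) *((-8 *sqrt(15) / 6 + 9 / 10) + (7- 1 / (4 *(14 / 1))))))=21159290880 *sqrt(15) / 91746017 + 125085415104 / 91746017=2256.61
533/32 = 16.66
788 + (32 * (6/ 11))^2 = 132212/ 121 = 1092.66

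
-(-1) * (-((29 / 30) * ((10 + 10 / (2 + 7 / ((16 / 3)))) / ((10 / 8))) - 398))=102802 / 265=387.93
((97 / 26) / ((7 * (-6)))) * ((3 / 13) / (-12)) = 97 / 56784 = 0.00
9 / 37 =0.24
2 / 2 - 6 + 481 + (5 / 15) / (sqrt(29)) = 476.06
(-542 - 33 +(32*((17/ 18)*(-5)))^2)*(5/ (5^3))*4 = 288484/ 81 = 3561.53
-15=-15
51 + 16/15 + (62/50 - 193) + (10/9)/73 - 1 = -2310638/16425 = -140.68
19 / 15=1.27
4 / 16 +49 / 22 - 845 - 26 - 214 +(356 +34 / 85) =-159747 / 220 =-726.12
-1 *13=-13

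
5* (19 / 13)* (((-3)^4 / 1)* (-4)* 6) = -184680 / 13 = -14206.15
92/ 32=23/ 8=2.88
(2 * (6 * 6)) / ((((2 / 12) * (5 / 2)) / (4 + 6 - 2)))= 6912 / 5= 1382.40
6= 6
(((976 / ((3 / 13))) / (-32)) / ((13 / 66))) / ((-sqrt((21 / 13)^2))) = 8723 / 21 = 415.38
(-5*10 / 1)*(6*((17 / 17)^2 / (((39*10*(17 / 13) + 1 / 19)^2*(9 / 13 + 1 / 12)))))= -16894800 / 11363773201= -0.00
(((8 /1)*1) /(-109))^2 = 64 /11881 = 0.01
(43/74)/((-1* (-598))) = 43/44252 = 0.00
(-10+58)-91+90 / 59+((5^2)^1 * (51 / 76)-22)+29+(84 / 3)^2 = 3436097 / 4484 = 766.30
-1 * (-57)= 57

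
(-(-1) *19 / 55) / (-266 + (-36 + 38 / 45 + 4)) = -171 / 147092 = -0.00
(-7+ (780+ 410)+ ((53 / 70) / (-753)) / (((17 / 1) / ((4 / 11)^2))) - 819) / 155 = 19733253116 / 8402896425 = 2.35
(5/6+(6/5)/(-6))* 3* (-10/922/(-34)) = 19/31348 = 0.00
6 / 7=0.86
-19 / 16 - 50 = -819 / 16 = -51.19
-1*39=-39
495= 495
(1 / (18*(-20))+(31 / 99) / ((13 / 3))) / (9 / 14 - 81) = -25039 / 28957500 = -0.00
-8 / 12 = -2 / 3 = -0.67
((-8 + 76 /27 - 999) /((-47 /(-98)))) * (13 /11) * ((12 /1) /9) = -138167848 /41877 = -3299.37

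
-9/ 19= -0.47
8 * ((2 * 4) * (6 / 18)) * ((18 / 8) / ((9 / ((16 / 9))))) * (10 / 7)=2560 / 189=13.54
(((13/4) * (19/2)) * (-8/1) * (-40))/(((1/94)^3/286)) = 2346964597120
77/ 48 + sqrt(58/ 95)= sqrt(5510)/ 95 + 77/ 48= 2.39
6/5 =1.20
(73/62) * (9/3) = 219/62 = 3.53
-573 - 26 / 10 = -2878 / 5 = -575.60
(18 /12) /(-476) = -3 /952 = -0.00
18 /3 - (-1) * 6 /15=32 /5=6.40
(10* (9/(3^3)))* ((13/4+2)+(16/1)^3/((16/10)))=51305/6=8550.83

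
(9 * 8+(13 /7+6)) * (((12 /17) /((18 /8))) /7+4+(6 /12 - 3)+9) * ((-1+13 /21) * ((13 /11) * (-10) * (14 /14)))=2188529720 /577269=3791.18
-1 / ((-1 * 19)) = 1 / 19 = 0.05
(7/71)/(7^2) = 1/497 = 0.00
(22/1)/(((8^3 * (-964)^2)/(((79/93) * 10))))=4345/11062339584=0.00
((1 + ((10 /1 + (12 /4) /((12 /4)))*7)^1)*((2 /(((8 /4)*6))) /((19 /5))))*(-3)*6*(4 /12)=-390 /19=-20.53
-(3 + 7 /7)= -4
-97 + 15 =-82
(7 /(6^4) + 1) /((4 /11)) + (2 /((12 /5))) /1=18653 /5184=3.60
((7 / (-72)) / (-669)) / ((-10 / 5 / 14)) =-0.00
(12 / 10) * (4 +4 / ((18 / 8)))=104 / 15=6.93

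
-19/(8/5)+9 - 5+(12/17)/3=-1039/136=-7.64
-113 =-113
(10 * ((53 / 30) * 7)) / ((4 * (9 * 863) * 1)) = 371 / 93204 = 0.00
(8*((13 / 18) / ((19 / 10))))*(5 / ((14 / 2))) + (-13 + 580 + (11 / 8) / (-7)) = 568.98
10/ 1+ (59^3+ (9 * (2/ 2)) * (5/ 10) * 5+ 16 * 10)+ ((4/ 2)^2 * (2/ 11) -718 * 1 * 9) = 4380425/ 22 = 199110.23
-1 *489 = -489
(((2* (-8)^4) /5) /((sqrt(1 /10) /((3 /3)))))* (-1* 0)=0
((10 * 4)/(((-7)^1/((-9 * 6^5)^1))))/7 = 57129.80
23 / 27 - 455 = -454.15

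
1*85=85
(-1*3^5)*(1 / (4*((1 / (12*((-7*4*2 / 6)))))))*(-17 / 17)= -6804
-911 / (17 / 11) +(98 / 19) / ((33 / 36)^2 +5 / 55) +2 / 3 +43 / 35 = -5823229486 / 10004925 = -582.04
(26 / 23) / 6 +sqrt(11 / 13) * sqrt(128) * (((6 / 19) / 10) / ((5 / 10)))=13 / 69 +48 * sqrt(286) / 1235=0.85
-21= -21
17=17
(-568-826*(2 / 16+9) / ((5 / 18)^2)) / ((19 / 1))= -2456269 / 475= -5171.09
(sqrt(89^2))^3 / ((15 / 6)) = 1409938 / 5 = 281987.60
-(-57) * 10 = 570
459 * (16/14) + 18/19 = 69894/133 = 525.52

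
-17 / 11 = -1.55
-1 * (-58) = 58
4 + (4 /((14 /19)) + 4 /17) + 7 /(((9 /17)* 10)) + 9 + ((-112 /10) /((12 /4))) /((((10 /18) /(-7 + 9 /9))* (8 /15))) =1023727 /10710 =95.59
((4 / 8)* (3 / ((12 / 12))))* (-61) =-91.50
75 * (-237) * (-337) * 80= 479214000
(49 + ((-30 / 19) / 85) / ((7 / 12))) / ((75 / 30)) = 221434 / 11305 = 19.59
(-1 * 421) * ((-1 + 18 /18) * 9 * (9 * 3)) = 0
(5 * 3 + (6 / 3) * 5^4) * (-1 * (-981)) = 1240965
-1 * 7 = -7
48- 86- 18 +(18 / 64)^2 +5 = -52143 / 1024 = -50.92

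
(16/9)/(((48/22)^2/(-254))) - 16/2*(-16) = 5369/162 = 33.14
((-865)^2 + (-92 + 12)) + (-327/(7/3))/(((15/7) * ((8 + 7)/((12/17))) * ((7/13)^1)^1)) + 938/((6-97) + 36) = 24482299971/32725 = 748122.23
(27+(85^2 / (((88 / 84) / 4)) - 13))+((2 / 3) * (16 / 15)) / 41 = 560149732 / 20295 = 27600.38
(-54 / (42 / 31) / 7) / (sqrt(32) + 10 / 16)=11160 / 99127 - 71424 * sqrt(2) / 99127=-0.91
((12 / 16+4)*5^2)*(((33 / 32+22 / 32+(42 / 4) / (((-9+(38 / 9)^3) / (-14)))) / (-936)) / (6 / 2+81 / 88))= 806855995 / 49921881984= 0.02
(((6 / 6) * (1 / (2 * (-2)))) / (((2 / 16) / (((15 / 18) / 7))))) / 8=-5 / 168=-0.03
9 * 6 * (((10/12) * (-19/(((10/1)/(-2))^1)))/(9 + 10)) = 9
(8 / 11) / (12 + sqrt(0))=2 / 33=0.06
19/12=1.58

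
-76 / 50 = -38 / 25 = -1.52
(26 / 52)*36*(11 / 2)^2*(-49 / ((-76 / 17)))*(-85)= -77106645 / 152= -507280.56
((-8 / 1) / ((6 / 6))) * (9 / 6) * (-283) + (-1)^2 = 3397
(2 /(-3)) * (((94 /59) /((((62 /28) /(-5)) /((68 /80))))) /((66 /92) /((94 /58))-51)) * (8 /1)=-0.32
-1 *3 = -3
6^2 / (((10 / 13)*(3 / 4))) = 312 / 5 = 62.40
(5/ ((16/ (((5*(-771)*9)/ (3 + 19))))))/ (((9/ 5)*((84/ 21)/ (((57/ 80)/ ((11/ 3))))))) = -3296025/ 247808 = -13.30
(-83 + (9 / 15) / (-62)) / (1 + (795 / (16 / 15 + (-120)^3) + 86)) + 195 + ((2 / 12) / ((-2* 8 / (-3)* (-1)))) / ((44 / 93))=193.98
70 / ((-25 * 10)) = -7 / 25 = -0.28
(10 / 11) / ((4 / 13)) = 65 / 22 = 2.95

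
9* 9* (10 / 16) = 405 / 8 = 50.62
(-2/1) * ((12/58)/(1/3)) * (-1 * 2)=72/29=2.48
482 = 482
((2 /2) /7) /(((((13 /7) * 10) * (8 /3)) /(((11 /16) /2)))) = 33 /33280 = 0.00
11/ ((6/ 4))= 22/ 3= 7.33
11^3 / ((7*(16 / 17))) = 22627 / 112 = 202.03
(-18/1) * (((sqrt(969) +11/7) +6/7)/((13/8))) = -144 * sqrt(969)/13 - 2448/91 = -371.71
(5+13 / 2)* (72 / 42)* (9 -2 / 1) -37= 101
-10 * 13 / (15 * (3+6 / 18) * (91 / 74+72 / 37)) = -962 / 1175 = -0.82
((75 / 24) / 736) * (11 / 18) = 275 / 105984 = 0.00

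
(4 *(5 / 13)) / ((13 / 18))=360 / 169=2.13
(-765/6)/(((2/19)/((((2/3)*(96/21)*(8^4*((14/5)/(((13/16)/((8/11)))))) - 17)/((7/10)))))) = -108321924385/2002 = -54106855.34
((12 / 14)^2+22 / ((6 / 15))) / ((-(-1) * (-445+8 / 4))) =-2731 / 21707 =-0.13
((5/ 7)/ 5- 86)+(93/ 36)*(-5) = -8297/ 84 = -98.77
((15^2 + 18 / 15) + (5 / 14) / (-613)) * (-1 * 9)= -2035.79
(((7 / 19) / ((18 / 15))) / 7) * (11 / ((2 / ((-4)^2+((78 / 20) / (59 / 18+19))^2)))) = 708879611 / 183313140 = 3.87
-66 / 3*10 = -220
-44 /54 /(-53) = 22 /1431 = 0.02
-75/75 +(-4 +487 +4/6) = 1448/3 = 482.67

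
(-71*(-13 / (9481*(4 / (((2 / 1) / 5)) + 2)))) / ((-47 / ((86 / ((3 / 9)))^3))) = -2964.34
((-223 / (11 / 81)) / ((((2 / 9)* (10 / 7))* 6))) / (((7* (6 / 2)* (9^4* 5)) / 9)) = -223 / 19800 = -0.01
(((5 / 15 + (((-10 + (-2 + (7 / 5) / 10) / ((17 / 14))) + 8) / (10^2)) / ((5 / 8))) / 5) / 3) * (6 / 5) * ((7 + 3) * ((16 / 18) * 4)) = 5647232 / 7171875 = 0.79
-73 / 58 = -1.26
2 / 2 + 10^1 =11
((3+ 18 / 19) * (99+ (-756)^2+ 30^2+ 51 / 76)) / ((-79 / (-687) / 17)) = 38113871382675 / 114076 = 334109465.47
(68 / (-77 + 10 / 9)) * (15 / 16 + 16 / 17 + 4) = -14391 / 2732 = -5.27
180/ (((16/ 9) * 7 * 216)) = 15/ 224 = 0.07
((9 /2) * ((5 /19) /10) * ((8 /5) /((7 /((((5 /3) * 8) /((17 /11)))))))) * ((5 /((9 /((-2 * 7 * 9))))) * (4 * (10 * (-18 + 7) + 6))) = 2196480 /323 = 6800.25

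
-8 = -8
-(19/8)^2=-361/64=-5.64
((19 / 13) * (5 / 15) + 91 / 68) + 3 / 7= 41843 / 18564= 2.25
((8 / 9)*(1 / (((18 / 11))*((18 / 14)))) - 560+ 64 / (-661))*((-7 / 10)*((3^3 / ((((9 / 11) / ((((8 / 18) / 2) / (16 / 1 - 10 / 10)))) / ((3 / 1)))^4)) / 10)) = 110558756415184 / 12003981713859375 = 0.01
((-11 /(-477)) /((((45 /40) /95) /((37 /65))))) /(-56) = -7733 /390663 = -0.02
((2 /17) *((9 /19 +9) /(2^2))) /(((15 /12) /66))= 4752 /323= 14.71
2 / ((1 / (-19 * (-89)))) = 3382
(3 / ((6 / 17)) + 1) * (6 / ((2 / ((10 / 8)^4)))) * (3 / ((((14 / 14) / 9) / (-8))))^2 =25970625 / 8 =3246328.12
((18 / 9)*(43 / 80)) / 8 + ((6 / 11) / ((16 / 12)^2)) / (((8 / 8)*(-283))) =132779 / 996160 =0.13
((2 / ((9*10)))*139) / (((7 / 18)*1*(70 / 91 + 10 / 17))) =30719 / 5250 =5.85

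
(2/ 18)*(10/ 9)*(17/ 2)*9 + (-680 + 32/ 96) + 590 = -722/ 9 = -80.22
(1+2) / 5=3 / 5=0.60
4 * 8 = 32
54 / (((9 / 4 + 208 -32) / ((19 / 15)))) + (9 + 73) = 293698 / 3565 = 82.38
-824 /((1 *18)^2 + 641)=-824 /965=-0.85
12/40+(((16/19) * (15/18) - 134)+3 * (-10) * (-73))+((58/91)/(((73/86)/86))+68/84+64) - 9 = 2748230931/1262170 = 2177.39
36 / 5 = 7.20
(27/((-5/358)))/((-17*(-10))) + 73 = 26192/425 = 61.63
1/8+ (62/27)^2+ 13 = 107297/5832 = 18.40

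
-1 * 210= -210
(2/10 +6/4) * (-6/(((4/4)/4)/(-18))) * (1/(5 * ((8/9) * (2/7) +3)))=231336/5125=45.14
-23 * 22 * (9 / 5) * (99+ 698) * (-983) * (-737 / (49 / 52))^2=5240183900381505504 / 12005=436500116649854.69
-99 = -99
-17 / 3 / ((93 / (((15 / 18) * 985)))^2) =-412345625 / 934092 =-441.44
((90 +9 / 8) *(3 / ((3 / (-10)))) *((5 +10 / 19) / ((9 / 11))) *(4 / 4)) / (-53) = 467775 / 4028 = 116.13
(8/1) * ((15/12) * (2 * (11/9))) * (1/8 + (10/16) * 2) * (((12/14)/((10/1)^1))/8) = 121/336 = 0.36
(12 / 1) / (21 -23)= -6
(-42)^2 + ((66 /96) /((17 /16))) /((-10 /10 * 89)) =2668921 /1513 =1763.99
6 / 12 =1 / 2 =0.50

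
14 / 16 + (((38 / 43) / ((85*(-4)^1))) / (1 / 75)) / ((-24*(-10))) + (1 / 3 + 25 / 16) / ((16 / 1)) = 0.99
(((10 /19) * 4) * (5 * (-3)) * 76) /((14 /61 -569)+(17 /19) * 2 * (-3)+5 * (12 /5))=4.27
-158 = -158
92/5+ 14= 162/5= 32.40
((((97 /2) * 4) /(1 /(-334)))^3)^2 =74009791454291383814155472896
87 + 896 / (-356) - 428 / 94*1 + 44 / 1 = 518399 / 4183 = 123.93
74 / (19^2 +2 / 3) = 222 / 1085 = 0.20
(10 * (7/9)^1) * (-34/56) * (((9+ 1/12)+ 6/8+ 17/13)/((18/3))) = -73865/8424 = -8.77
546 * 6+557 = 3833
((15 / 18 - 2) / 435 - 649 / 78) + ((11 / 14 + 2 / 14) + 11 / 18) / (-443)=-438053348 / 52608465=-8.33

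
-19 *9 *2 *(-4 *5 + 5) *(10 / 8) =12825 / 2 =6412.50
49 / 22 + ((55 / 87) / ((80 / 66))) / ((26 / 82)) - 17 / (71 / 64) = -26974615 / 2355496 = -11.45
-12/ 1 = -12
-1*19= -19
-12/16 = -3/4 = -0.75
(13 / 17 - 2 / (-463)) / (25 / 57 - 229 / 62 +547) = 21391302 / 15124874245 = 0.00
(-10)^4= 10000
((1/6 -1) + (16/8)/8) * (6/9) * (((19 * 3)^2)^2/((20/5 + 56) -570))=2736741/340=8049.24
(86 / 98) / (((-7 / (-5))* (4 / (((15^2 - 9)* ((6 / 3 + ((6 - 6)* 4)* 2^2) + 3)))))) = 58050 / 343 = 169.24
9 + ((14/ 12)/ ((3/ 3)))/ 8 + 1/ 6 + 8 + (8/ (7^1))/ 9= 17579/ 1008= 17.44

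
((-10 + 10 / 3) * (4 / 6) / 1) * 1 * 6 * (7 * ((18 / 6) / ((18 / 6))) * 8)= -4480 / 3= -1493.33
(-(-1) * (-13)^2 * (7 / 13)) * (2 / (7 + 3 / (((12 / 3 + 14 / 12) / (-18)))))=-5642 / 107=-52.73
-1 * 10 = -10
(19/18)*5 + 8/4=131/18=7.28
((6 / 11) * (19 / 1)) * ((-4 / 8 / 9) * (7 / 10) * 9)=-3.63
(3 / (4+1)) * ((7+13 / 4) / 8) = 123 / 160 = 0.77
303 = 303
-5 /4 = -1.25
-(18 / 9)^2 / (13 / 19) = -76 / 13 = -5.85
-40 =-40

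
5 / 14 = 0.36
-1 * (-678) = 678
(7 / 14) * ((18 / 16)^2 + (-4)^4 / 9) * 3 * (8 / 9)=17113 / 432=39.61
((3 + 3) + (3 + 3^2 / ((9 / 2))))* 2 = 22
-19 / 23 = -0.83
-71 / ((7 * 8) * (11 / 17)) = -1207 / 616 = -1.96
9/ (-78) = -3/ 26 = -0.12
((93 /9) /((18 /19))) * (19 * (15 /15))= 11191 /54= 207.24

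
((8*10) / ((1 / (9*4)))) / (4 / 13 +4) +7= 4729 / 7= 675.57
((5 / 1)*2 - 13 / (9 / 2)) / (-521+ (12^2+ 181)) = -16 / 441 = -0.04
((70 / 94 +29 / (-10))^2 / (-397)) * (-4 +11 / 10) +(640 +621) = 1105892711901 / 876973000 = 1261.03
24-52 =-28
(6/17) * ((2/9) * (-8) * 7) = -224/51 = -4.39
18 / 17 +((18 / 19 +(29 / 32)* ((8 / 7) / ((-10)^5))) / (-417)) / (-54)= 21564093590633 / 20365279200000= 1.06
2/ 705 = 0.00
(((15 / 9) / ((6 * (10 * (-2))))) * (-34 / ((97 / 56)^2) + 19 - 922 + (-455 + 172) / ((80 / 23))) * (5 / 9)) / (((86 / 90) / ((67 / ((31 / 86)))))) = 251075552435 / 168007104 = 1494.43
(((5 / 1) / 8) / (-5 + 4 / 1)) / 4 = -5 / 32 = -0.16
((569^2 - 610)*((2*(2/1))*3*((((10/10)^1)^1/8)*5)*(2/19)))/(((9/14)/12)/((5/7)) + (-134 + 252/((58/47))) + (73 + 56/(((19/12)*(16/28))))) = 5622827400/4522093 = 1243.41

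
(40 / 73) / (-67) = -40 / 4891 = -0.01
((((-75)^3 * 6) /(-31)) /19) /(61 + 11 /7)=2953125 /42997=68.68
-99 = -99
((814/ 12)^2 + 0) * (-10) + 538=-818561/ 18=-45475.61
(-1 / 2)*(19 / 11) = -19 / 22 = -0.86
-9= -9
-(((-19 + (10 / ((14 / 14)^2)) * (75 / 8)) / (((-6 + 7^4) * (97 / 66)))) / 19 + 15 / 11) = -132528087 / 97107670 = -1.36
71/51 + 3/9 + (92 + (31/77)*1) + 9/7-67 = 111581/3927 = 28.41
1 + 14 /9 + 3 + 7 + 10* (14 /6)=323 /9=35.89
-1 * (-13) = 13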